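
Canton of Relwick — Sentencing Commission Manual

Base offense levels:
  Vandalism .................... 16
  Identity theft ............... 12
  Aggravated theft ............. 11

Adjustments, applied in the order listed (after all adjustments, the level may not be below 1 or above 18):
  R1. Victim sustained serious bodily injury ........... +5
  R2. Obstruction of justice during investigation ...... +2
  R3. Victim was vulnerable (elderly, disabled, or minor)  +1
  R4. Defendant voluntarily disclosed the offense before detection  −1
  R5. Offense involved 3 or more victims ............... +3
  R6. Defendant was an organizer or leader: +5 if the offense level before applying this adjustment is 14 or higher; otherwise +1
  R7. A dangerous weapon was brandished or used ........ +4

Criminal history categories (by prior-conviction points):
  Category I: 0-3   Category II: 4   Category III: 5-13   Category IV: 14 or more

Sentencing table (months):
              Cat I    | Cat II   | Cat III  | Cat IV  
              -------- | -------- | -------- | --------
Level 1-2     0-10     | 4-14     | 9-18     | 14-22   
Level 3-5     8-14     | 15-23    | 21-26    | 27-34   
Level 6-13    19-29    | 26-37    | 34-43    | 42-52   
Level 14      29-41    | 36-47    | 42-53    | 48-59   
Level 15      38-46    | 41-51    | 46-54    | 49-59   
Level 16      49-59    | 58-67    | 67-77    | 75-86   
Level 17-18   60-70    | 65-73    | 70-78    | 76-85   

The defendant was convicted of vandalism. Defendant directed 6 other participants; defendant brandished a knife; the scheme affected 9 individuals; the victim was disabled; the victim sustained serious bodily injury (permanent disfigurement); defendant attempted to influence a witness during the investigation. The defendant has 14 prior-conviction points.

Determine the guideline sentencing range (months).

Base offense level for vandalism: 16.
R1 applies: 16 + 5 = 21.
R2 applies: 21 + 2 = 23.
R3 applies: 23 + 1 = 24.
R5 applies: 24 + 3 = 27.
R6 applies (level before this adjustment is 27 ≥ 14, so +5): 27 + 5 = 32.
R7 applies: 32 + 4 = 36.
Level 36 exceeds the maximum of 18; capped at 18.
Final offense level: 18.
Criminal history: 14 prior points → Category IV (14+).
Level 18 falls in the 17-18 band.
Grid: Level 17-18 × Category IV = 76-85 months.

76-85 months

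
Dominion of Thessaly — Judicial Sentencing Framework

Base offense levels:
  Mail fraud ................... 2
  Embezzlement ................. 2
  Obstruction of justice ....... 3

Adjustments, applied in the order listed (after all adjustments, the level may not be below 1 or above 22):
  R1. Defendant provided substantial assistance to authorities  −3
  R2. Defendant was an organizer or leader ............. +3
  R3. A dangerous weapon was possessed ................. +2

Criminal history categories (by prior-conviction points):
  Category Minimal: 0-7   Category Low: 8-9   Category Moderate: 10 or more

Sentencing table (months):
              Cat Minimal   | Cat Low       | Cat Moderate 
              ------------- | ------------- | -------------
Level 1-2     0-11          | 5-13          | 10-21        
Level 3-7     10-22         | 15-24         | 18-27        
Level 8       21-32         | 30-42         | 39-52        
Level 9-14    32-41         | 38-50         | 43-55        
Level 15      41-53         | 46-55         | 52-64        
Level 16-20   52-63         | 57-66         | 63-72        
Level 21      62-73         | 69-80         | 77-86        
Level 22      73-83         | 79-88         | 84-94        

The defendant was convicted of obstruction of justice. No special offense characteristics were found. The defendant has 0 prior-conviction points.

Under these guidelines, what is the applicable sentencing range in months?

10-22 months

Base offense level for obstruction of justice: 3.
Final offense level: 3.
Criminal history: 0 prior points → Category Minimal (0-7).
Level 3 falls in the 3-7 band.
Grid: Level 3-7 × Category Minimal = 10-22 months.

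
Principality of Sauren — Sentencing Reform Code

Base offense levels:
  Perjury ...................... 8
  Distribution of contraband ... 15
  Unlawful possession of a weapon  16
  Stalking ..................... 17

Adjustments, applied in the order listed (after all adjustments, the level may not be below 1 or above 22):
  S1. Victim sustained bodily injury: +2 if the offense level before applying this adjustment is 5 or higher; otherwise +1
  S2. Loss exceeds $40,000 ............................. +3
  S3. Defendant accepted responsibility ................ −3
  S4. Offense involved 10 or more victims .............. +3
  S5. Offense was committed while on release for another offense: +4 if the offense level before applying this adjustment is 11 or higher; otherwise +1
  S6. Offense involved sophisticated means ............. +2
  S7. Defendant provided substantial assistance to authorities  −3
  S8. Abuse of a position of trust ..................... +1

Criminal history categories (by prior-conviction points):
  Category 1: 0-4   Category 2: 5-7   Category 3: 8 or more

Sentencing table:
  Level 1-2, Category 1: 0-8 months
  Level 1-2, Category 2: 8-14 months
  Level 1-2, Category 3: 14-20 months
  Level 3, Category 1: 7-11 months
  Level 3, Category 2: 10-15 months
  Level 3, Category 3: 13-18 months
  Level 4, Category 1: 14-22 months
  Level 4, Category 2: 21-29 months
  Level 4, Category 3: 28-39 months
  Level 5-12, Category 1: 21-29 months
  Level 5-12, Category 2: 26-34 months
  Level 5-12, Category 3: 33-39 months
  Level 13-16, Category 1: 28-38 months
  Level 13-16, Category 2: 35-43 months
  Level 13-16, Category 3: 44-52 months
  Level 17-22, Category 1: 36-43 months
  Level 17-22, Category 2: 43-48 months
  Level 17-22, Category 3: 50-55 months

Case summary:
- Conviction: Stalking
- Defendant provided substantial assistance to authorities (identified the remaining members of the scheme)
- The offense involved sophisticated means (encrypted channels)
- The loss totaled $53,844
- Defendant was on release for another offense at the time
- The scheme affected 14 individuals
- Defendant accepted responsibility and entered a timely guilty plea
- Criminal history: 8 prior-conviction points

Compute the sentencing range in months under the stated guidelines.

50-55 months

Base offense level for stalking: 17.
S2 applies: 17 + 3 = 20.
S3 applies: 20 − 3 = 17.
S4 applies: 17 + 3 = 20.
S5 applies (level before this adjustment is 20 ≥ 11, so +4): 20 + 4 = 24.
S6 applies: 24 + 2 = 26.
S7 applies: 26 − 3 = 23.
S8 does not apply.
Level 23 exceeds the maximum of 22; capped at 22.
Final offense level: 22.
Criminal history: 8 prior points → Category 3 (8+).
Level 22 falls in the 17-22 band.
Grid: Level 17-22 × Category 3 = 50-55 months.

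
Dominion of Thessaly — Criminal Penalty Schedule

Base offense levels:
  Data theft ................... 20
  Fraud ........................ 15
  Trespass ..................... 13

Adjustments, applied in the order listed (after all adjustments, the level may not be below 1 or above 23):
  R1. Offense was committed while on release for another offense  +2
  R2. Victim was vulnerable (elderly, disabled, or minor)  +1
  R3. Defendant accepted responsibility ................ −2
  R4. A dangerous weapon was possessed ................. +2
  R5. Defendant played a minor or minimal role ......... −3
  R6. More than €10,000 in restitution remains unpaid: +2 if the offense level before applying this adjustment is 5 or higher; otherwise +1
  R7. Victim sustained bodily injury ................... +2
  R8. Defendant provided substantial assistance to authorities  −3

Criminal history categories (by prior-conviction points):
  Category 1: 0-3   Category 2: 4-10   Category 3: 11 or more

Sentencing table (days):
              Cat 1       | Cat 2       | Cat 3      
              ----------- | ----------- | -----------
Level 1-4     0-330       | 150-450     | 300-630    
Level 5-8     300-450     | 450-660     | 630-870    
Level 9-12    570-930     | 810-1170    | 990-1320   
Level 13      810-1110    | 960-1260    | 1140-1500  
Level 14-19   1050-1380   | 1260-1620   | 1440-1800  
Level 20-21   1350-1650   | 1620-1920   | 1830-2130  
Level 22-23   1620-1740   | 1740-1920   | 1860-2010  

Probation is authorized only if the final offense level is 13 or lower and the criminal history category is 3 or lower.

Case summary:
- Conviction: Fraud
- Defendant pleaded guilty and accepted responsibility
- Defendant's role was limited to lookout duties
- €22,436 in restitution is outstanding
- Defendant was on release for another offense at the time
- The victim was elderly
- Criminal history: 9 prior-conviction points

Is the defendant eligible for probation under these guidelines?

Base offense level for fraud: 15.
R1 applies: 15 + 2 = 17.
R2 applies: 17 + 1 = 18.
R3 applies: 18 − 2 = 16.
R5 applies: 16 − 3 = 13.
R6 applies (level before this adjustment is 13 ≥ 5, so +2): 13 + 2 = 15.
R8 does not apply.
Final offense level: 15.
Criminal history: 9 prior points → Category 2 (4-10).
Level 15 falls in the 14-19 band.
Grid: Level 14-19 × Category 2 = 1260-1620 days.
Probation check: level 15 > 13 and category 2 ≤ 3 → not eligible.

No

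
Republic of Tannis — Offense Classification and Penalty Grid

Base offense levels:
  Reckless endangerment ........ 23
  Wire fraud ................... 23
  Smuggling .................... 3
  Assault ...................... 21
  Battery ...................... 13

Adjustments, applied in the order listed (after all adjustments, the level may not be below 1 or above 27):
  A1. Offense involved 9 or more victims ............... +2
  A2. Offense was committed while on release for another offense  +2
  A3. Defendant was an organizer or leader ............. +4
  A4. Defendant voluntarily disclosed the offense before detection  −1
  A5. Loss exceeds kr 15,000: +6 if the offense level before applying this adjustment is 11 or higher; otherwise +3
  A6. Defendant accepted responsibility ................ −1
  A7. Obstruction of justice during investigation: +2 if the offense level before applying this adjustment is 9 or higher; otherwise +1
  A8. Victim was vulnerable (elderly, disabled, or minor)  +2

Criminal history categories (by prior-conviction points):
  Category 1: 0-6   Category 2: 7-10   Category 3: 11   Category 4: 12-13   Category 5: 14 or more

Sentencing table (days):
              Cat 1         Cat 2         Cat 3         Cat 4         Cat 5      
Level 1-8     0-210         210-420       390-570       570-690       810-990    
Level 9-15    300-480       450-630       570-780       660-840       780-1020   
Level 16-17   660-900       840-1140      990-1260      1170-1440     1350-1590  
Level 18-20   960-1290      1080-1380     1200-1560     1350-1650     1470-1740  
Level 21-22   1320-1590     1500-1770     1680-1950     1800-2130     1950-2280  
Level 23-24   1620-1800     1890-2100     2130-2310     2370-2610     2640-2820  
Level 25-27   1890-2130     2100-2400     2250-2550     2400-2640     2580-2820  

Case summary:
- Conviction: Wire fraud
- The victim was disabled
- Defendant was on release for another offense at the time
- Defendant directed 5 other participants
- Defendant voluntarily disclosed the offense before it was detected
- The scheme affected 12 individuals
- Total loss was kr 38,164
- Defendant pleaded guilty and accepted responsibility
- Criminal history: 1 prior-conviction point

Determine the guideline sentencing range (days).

1890-2130 days

Base offense level for wire fraud: 23.
A1 applies: 23 + 2 = 25.
A2 applies: 25 + 2 = 27.
A3 applies: 27 + 4 = 31.
A4 applies: 31 − 1 = 30.
A5 applies (level before this adjustment is 30 ≥ 11, so +6): 30 + 6 = 36.
A6 applies: 36 − 1 = 35.
A7 does not apply.
A8 applies: 35 + 2 = 37.
Level 37 exceeds the maximum of 27; capped at 27.
Final offense level: 27.
Criminal history: 1 prior point → Category 1 (0-6).
Level 27 falls in the 25-27 band.
Grid: Level 25-27 × Category 1 = 1890-2130 days.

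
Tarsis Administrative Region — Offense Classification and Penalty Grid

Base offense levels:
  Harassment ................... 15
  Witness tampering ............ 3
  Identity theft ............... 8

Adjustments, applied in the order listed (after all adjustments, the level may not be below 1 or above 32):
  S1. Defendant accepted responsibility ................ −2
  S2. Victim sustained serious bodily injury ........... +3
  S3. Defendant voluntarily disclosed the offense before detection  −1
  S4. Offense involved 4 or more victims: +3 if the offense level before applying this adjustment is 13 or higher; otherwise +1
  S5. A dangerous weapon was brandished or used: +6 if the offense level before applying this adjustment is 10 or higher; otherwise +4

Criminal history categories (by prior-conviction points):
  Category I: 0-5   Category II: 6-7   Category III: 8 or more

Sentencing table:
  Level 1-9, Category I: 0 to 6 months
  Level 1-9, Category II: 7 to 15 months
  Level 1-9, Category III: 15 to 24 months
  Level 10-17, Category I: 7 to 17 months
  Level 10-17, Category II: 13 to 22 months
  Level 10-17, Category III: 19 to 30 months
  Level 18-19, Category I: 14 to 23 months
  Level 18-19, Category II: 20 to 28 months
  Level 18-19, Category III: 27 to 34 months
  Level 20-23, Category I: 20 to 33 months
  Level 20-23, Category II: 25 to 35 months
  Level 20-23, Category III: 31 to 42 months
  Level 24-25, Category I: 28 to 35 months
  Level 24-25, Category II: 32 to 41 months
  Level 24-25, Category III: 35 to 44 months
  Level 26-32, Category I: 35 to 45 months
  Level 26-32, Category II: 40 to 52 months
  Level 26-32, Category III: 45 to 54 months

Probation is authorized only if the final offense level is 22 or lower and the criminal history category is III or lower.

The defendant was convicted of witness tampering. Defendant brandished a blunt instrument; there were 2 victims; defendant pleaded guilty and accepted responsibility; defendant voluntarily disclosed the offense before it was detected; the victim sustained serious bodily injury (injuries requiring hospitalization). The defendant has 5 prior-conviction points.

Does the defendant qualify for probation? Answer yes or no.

Yes

Base offense level for witness tampering: 3.
S1 applies: 3 − 2 = 1.
S2 applies: 1 + 3 = 4.
S3 applies: 4 − 1 = 3.
S5 applies (level before this adjustment is 3 < 10, so +4): 3 + 4 = 7.
Final offense level: 7.
Criminal history: 5 prior points → Category I (0-5).
Level 7 falls in the 1-9 band.
Grid: Level 1-9 × Category I = 0-6 months.
Probation check: level 7 ≤ 22 and category I ≤ III → eligible.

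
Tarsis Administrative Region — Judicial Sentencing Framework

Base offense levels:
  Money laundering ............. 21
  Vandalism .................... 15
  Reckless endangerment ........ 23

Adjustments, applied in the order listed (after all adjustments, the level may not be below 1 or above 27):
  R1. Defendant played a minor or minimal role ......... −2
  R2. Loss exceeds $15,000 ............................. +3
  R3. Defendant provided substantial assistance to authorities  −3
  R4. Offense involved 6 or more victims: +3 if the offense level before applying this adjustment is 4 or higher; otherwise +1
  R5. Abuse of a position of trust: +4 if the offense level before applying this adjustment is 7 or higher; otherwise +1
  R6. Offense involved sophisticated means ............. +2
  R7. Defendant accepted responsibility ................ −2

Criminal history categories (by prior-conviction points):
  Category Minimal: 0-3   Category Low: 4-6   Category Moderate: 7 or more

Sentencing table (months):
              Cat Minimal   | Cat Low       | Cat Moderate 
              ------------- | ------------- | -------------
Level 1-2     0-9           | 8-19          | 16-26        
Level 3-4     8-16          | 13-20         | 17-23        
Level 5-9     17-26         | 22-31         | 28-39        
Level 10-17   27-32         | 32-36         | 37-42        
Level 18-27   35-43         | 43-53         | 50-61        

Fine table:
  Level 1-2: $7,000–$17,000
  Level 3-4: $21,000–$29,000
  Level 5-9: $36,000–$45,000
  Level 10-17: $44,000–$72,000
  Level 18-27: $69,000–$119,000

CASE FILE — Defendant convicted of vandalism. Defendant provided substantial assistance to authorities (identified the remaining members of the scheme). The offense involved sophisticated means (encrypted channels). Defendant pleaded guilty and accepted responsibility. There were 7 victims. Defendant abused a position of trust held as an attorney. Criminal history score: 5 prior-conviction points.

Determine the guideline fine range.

Base offense level for vandalism: 15.
R1 does not apply.
R2 does not apply.
R3 applies: 15 − 3 = 12.
R4 applies (level before this adjustment is 12 ≥ 4, so +3): 12 + 3 = 15.
R5 applies (level before this adjustment is 15 ≥ 7, so +4): 15 + 4 = 19.
R6 applies: 19 + 2 = 21.
R7 applies: 21 − 2 = 19.
Final offense level: 19.
Level 19 falls in the 18-27 band.
Fine table: Level 18-27 → $69,000–$119,000.

$69,000–$119,000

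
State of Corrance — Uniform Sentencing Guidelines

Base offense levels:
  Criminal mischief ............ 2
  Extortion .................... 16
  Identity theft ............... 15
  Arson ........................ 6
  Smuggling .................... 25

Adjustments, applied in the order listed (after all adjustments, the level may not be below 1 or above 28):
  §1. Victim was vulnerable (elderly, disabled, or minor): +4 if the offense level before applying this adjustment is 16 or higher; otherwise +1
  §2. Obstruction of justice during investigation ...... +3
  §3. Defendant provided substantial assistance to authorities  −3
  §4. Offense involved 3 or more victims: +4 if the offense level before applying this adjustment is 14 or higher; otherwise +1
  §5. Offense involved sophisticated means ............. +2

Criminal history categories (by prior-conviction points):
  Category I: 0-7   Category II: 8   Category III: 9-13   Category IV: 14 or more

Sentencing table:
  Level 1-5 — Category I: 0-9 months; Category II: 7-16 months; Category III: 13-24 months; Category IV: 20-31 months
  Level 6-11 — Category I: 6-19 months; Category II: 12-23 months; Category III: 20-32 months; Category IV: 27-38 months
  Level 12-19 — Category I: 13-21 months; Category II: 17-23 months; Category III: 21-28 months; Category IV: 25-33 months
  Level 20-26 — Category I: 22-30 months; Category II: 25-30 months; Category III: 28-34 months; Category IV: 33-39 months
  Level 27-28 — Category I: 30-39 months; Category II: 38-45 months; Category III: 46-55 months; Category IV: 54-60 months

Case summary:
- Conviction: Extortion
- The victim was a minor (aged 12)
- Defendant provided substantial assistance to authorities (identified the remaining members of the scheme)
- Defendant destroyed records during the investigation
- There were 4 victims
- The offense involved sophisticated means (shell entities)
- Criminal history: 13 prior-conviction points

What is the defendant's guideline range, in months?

28-34 months

Base offense level for extortion: 16.
§1 applies (level before this adjustment is 16 ≥ 16, so +4): 16 + 4 = 20.
§2 applies: 20 + 3 = 23.
§3 applies: 23 − 3 = 20.
§4 applies (level before this adjustment is 20 ≥ 14, so +4): 20 + 4 = 24.
§5 applies: 24 + 2 = 26.
Final offense level: 26.
Criminal history: 13 prior points → Category III (9-13).
Level 26 falls in the 20-26 band.
Grid: Level 20-26 × Category III = 28-34 months.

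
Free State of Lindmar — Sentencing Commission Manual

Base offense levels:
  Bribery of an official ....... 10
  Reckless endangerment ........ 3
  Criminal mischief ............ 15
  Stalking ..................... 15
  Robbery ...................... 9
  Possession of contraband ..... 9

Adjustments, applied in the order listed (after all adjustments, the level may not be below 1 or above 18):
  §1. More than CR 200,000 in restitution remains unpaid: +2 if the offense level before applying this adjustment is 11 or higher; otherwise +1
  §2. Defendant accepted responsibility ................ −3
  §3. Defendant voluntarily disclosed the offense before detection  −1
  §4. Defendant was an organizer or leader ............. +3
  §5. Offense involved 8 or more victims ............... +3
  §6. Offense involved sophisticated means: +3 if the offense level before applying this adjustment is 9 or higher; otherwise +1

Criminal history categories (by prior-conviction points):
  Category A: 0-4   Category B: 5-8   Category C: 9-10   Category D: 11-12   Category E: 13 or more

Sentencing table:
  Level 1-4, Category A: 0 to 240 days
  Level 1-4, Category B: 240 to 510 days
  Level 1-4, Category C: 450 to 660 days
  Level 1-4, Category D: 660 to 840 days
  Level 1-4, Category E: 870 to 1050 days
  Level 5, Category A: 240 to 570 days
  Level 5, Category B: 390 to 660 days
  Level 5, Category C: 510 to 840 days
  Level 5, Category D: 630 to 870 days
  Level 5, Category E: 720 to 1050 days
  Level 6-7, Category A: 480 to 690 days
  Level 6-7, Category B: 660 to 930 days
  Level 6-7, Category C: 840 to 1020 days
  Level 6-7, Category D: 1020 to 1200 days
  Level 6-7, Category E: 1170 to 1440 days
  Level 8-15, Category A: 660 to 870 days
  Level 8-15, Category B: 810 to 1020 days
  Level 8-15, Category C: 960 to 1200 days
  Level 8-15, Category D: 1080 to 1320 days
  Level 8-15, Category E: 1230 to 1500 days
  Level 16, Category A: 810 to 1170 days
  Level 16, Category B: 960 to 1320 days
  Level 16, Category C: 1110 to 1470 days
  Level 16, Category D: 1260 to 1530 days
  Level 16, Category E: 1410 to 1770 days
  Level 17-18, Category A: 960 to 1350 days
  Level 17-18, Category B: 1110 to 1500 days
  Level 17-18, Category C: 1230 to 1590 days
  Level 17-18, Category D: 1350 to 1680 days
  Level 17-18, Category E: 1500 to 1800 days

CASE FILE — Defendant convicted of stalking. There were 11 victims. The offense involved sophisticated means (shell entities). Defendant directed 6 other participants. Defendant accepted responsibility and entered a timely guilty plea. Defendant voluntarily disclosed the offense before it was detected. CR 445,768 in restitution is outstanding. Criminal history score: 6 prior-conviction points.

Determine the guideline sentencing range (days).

1110-1500 days

Base offense level for stalking: 15.
§1 applies (level before this adjustment is 15 ≥ 11, so +2): 15 + 2 = 17.
§2 applies: 17 − 3 = 14.
§3 applies: 14 − 1 = 13.
§4 applies: 13 + 3 = 16.
§5 applies: 16 + 3 = 19.
§6 applies (level before this adjustment is 19 ≥ 9, so +3): 19 + 3 = 22.
Level 22 exceeds the maximum of 18; capped at 18.
Final offense level: 18.
Criminal history: 6 prior points → Category B (5-8).
Level 18 falls in the 17-18 band.
Grid: Level 17-18 × Category B = 1110-1500 days.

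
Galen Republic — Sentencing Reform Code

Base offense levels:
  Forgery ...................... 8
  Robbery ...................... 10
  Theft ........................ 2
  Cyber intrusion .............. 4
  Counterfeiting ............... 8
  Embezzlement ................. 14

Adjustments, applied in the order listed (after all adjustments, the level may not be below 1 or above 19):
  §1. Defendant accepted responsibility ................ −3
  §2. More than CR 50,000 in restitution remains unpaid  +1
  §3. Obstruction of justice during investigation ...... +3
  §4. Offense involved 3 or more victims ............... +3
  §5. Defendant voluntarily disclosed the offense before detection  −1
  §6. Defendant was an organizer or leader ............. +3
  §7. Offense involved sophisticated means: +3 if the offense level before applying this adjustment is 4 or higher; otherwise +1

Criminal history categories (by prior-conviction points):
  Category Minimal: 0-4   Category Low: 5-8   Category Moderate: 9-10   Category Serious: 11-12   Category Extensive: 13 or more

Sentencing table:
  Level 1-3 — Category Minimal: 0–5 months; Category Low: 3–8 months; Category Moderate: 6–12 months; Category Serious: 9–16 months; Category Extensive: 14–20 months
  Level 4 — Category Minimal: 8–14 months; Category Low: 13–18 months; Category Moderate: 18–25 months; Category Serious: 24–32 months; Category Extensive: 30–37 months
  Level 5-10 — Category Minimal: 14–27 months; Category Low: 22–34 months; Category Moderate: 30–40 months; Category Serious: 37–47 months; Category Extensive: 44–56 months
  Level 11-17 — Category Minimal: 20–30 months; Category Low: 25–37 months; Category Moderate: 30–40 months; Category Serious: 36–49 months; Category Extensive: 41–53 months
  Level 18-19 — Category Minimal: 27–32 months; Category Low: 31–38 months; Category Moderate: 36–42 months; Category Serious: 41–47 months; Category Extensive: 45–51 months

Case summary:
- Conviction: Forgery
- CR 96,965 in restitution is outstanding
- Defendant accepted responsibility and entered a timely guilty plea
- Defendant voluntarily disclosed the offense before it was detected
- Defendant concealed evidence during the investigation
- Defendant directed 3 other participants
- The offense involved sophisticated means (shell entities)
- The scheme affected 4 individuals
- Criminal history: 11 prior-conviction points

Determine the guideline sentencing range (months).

Base offense level for forgery: 8.
§1 applies: 8 − 3 = 5.
§2 applies: 5 + 1 = 6.
§3 applies: 6 + 3 = 9.
§4 applies: 9 + 3 = 12.
§5 applies: 12 − 1 = 11.
§6 applies: 11 + 3 = 14.
§7 applies (level before this adjustment is 14 ≥ 4, so +3): 14 + 3 = 17.
Final offense level: 17.
Criminal history: 11 prior points → Category Serious (11-12).
Level 17 falls in the 11-17 band.
Grid: Level 11-17 × Category Serious = 36-49 months.

36-49 months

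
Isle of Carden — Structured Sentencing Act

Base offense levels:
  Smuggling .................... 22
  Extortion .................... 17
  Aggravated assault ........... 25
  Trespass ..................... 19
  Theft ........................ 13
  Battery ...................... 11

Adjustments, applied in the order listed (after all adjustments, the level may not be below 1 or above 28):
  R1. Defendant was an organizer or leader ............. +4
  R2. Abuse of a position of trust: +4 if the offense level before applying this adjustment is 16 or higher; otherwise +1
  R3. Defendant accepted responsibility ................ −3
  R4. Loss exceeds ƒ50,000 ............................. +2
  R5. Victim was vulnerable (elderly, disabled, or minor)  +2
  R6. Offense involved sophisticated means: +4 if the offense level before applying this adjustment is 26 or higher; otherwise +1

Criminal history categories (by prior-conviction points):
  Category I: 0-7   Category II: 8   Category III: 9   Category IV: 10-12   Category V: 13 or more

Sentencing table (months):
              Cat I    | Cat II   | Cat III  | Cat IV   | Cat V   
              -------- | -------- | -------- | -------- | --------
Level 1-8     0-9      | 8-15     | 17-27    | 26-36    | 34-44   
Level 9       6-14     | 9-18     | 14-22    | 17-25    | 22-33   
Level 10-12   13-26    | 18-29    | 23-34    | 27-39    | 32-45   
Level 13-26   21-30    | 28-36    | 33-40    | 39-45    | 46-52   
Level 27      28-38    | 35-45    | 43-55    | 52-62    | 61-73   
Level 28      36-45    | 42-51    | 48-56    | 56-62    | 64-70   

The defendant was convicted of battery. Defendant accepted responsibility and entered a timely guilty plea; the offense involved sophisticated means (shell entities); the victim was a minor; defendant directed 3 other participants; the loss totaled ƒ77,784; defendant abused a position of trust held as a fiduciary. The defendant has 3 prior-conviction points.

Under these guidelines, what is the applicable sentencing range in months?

21-30 months

Base offense level for battery: 11.
R1 applies: 11 + 4 = 15.
R2 applies (level before this adjustment is 15 < 16, so +1): 15 + 1 = 16.
R3 applies: 16 − 3 = 13.
R4 applies: 13 + 2 = 15.
R5 applies: 15 + 2 = 17.
R6 applies (level before this adjustment is 17 < 26, so +1): 17 + 1 = 18.
Final offense level: 18.
Criminal history: 3 prior points → Category I (0-7).
Level 18 falls in the 13-26 band.
Grid: Level 13-26 × Category I = 21-30 months.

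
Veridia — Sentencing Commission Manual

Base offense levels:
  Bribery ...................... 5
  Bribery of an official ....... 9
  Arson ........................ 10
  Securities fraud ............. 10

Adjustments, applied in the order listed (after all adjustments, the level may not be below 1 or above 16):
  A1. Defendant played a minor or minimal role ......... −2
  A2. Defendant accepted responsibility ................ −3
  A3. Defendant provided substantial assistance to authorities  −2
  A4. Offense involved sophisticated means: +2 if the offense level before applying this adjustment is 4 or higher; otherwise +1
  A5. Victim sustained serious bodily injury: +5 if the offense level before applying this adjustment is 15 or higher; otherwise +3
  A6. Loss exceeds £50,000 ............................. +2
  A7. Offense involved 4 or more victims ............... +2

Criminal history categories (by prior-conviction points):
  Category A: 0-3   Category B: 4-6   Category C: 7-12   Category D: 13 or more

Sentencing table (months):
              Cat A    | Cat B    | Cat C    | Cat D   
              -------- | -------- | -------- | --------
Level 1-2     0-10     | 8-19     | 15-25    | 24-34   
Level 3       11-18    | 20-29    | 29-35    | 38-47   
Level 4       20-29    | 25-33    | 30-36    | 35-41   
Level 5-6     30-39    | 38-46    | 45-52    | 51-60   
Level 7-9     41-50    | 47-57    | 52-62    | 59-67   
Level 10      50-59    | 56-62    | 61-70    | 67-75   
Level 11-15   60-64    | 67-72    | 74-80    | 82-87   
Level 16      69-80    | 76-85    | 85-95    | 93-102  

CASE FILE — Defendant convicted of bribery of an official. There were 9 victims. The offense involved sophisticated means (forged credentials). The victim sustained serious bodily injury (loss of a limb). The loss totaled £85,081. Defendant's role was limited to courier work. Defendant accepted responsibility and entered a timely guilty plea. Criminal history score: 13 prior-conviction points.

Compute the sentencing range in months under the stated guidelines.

82-87 months

Base offense level for bribery of an official: 9.
A1 applies: 9 − 2 = 7.
A2 applies: 7 − 3 = 4.
A4 applies (level before this adjustment is 4 ≥ 4, so +2): 4 + 2 = 6.
A5 applies (level before this adjustment is 6 < 15, so +3): 6 + 3 = 9.
A6 applies: 9 + 2 = 11.
A7 applies: 11 + 2 = 13.
Final offense level: 13.
Criminal history: 13 prior points → Category D (13+).
Level 13 falls in the 11-15 band.
Grid: Level 11-15 × Category D = 82-87 months.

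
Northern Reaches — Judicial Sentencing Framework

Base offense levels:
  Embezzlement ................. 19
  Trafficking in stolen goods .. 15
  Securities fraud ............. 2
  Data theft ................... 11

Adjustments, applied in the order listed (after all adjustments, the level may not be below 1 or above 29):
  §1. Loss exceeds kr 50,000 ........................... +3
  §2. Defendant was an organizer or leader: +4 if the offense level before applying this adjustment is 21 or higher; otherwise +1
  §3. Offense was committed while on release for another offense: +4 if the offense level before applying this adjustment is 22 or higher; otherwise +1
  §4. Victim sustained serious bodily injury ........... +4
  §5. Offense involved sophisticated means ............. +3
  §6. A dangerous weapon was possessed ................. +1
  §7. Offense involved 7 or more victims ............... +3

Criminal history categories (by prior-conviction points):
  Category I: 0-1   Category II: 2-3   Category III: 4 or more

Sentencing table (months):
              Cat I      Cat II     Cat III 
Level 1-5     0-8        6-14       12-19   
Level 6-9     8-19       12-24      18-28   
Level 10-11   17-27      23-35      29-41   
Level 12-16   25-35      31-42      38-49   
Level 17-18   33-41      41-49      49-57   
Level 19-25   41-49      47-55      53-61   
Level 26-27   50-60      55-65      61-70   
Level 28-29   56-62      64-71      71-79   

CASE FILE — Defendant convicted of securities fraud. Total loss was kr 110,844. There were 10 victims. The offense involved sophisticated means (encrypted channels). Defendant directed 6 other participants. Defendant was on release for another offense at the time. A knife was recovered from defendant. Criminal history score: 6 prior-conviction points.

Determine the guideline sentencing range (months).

Base offense level for securities fraud: 2.
§1 applies: 2 + 3 = 5.
§2 applies (level before this adjustment is 5 < 21, so +1): 5 + 1 = 6.
§3 applies (level before this adjustment is 6 < 22, so +1): 6 + 1 = 7.
§5 applies: 7 + 3 = 10.
§6 applies: 10 + 1 = 11.
§7 applies: 11 + 3 = 14.
Final offense level: 14.
Criminal history: 6 prior points → Category III (4+).
Level 14 falls in the 12-16 band.
Grid: Level 12-16 × Category III = 38-49 months.

38-49 months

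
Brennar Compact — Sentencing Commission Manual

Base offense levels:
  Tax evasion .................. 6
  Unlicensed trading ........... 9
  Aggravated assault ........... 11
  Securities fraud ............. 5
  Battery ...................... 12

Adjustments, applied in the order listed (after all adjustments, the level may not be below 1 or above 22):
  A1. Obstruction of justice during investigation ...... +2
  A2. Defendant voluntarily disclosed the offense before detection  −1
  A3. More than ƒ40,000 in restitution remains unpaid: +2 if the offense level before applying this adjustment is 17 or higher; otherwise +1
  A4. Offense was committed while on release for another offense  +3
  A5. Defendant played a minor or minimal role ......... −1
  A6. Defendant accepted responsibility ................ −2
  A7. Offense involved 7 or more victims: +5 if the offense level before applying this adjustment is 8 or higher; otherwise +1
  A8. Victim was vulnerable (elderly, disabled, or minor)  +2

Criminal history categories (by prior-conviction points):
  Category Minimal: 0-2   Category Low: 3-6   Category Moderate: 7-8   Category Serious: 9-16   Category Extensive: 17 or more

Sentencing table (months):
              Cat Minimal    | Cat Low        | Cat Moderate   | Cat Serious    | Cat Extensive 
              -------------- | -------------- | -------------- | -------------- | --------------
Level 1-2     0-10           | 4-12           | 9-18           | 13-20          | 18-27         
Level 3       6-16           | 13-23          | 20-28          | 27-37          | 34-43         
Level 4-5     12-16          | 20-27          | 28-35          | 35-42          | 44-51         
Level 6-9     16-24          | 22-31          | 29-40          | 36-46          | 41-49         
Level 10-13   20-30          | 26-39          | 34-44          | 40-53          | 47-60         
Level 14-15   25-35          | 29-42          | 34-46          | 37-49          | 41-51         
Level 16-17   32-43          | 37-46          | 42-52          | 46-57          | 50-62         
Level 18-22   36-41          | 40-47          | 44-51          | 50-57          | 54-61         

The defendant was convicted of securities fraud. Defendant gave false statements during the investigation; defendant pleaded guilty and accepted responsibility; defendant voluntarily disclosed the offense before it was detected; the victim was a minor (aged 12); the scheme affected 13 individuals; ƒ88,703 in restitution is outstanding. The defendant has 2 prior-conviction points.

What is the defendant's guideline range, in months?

16-24 months

Base offense level for securities fraud: 5.
A1 applies: 5 + 2 = 7.
A2 applies: 7 − 1 = 6.
A3 applies (level before this adjustment is 6 < 17, so +1): 6 + 1 = 7.
A5 does not apply.
A6 applies: 7 − 2 = 5.
A7 applies (level before this adjustment is 5 < 8, so +1): 5 + 1 = 6.
A8 applies: 6 + 2 = 8.
Final offense level: 8.
Criminal history: 2 prior points → Category Minimal (0-2).
Level 8 falls in the 6-9 band.
Grid: Level 6-9 × Category Minimal = 16-24 months.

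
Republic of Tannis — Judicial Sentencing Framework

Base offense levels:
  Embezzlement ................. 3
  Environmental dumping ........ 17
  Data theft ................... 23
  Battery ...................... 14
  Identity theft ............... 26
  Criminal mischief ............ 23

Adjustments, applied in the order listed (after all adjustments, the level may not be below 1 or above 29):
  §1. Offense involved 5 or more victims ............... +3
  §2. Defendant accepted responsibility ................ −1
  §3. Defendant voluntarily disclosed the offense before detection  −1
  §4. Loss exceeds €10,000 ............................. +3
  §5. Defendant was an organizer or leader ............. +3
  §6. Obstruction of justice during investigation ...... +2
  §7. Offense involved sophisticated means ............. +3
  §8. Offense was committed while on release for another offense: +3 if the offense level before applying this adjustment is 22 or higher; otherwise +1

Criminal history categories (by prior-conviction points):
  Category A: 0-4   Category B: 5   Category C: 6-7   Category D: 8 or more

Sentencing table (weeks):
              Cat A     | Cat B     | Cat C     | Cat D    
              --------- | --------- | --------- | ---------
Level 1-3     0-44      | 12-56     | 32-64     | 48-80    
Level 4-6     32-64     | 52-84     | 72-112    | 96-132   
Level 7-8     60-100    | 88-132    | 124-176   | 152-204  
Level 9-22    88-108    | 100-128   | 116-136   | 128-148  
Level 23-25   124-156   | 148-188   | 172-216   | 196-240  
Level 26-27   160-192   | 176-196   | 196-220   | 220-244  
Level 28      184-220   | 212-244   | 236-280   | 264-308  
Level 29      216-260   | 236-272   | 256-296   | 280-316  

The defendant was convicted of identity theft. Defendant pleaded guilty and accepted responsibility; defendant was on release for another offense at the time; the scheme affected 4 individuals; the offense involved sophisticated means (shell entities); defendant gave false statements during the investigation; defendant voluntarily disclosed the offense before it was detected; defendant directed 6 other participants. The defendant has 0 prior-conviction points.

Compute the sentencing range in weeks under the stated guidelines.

216-260 weeks

Base offense level for identity theft: 26.
§2 applies: 26 − 1 = 25.
§3 applies: 25 − 1 = 24.
§5 applies: 24 + 3 = 27.
§6 applies: 27 + 2 = 29.
§7 applies: 29 + 3 = 32.
§8 applies (level before this adjustment is 32 ≥ 22, so +3): 32 + 3 = 35.
Level 35 exceeds the maximum of 29; capped at 29.
Final offense level: 29.
Criminal history: 0 prior points → Category A (0-4).
Level 29 falls in the 29 band.
Grid: Level 29 × Category A = 216-260 weeks.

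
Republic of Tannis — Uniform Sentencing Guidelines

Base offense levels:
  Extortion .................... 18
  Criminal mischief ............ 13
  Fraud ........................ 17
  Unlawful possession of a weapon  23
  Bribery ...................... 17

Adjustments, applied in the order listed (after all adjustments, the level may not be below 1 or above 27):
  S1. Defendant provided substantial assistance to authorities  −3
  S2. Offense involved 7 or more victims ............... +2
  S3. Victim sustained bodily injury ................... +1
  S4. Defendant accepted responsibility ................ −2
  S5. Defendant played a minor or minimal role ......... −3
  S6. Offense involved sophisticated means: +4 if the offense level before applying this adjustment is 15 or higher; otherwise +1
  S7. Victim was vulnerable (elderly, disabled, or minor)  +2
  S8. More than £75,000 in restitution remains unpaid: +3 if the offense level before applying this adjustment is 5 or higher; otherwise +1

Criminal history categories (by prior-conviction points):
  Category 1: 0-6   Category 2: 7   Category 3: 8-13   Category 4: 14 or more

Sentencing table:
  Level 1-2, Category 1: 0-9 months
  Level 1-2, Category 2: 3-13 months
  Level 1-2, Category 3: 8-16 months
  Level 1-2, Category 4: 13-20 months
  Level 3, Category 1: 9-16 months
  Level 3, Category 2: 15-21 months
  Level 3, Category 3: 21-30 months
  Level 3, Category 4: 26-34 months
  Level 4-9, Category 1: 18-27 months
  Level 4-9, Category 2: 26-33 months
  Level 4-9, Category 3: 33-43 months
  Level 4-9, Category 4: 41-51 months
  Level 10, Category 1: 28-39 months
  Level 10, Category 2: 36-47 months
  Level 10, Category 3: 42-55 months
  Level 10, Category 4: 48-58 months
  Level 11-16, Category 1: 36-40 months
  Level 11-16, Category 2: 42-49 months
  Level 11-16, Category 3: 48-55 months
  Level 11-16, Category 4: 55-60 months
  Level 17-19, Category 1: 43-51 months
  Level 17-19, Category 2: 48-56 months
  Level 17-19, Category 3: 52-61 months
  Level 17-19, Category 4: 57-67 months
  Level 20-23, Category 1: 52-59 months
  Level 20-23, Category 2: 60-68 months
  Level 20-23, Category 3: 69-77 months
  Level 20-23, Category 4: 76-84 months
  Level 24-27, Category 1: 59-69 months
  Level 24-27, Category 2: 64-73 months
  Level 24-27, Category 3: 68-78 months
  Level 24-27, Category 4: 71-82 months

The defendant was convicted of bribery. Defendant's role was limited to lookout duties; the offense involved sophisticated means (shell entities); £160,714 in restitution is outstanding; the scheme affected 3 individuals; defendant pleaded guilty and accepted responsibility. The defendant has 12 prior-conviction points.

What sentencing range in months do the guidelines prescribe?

Base offense level for bribery: 17.
S4 applies: 17 − 2 = 15.
S5 applies: 15 − 3 = 12.
S6 applies (level before this adjustment is 12 < 15, so +1): 12 + 1 = 13.
S8 applies (level before this adjustment is 13 ≥ 5, so +3): 13 + 3 = 16.
Final offense level: 16.
Criminal history: 12 prior points → Category 3 (8-13).
Level 16 falls in the 11-16 band.
Grid: Level 11-16 × Category 3 = 48-55 months.

48-55 months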